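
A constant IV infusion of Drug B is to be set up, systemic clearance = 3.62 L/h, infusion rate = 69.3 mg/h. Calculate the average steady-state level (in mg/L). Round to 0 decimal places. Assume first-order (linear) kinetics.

At steady state Css = R₀ / CL = 69.3 / 3.620 = 19.14 mg/L

19 mg/L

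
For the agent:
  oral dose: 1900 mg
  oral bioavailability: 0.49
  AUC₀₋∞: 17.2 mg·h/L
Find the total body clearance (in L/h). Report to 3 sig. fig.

CL = F·Dose / AUC = 0.49 × 1900 / 17.2 = 54.13 L/h

54.1 L/h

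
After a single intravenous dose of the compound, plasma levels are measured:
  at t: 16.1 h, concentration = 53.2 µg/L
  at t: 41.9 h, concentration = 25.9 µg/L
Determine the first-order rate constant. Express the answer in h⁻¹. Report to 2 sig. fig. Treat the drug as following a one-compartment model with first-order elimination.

0.028 h⁻¹

k = ln(C₁/C₂) / (t₂ − t₁) = ln(53.2/25.9) / (41.9 − 16.1)
  = 0.7198 / 25.80 = 0.02790 h⁻¹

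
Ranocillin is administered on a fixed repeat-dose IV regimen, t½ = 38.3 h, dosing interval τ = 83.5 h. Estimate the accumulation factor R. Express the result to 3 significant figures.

1.28

k = ln2 / t½ = 0.693147 / 38.3 = 0.01810 h⁻¹
e^(−kτ) = e^(−0.01810 × 83.5) = 0.2206
Accumulation ratio R = 1 / (1 − e^(−kτ)) = 1 / (1 − 0.2206) = 1.283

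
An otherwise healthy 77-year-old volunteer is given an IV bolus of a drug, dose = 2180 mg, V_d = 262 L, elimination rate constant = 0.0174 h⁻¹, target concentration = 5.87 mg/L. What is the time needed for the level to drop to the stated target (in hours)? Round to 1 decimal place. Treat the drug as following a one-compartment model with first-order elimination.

C₀ = Dose / Vd = 2180 / 262 = 8.321 mg/L
t = ln(C₀ / C) / k = ln(8.321 / 5.87) / 0.01740
  = ln(1.418) / 0.01740 = 0.3492 / 0.01740 = 20.07 h

20.1 h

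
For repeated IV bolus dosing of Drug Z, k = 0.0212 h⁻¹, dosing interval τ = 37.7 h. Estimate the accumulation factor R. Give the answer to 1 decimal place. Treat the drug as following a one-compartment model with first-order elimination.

e^(−kτ) = e^(−0.02120 × 37.7) = 0.4497
Accumulation ratio R = 1 / (1 − e^(−kτ)) = 1 / (1 − 0.4497) = 1.817

1.8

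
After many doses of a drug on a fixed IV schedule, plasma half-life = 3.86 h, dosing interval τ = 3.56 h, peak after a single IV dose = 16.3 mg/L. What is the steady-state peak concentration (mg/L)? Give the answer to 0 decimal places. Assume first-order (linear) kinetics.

k = ln2 / t½ = 0.693147 / 3.86 = 0.1796 h⁻¹
e^(−kτ) = e^(−0.1796 × 3.56) = 0.5276
Accumulation ratio R = 1 / (1 − e^(−kτ)) = 1 / (1 − 0.5276) = 2.117
Steady-state peak = C₀ × R = 16.3 × 2.117 = 34.51 mg/L

35 mg/L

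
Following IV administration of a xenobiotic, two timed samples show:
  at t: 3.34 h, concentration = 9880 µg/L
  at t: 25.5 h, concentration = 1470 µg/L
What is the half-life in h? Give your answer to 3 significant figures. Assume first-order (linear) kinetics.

8.06 h

k = ln(C₁/C₂) / (t₂ − t₁) = ln(9880/1470) / (25.5 − 3.34)
  = 1.905 / 22.16 = 0.08597 h⁻¹
t½ = ln2 / k = 0.693147 / 0.08597 = 8.063 h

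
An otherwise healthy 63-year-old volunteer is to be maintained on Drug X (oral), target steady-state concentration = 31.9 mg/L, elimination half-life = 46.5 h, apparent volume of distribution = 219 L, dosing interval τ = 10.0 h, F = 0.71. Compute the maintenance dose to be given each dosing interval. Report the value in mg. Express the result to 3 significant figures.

k = ln2 / t½ = 0.693147 / 46.5 = 0.01491 h⁻¹
CL = k × Vd = 0.01491 × 219 = 3.265 L/h
At steady state, F × (Dose/τ) = Css × CL.
Dose = Css × CL × τ / F = 31.9 × 3.265 × 10.0 / 0.71 = 1467 mg

1470 mg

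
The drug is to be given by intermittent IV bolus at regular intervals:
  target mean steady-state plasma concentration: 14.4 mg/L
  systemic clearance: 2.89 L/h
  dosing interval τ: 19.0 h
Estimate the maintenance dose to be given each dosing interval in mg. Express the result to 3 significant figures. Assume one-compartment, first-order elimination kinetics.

At steady state, Dose/τ = Css × CL.
Dose = Css × CL × τ = 14.4 × 2.890 × 19.0 = 790.7 mg

791 mg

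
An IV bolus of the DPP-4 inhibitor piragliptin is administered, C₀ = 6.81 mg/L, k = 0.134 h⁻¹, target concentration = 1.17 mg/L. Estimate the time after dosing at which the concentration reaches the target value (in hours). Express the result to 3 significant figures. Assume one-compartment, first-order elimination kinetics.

13.1 h

t = ln(C₀ / C) / k = ln(6.810 / 1.17) / 0.1340
  = ln(5.821) / 0.1340 = 1.761 / 0.1340 = 13.14 h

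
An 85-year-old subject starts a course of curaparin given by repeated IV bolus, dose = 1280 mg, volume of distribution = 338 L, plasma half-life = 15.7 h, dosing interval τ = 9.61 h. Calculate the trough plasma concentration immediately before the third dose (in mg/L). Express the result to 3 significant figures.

C₀ per dose = Dose / Vd = 1280 / 338 = 3.787 mg/L
k = ln2 / t½ = 0.693147 / 15.7 = 0.04415 h⁻¹
Fraction remaining after one interval: r = e^(−kτ) = e^(−0.04415 × 9.61) = 0.6542
Before dose 3, 2 doses have been given (aged 1τ, 2τ).
C_trough = C₀ × (r + r²) = 3.787 × (0.6542 + 0.4280) = 4.098 mg/L

4.10 mg/L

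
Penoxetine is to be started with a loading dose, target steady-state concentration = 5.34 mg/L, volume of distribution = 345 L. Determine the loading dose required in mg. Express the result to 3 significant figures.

LD = Css × Vd = 5.34 × 345 = 1842 mg

1840 mg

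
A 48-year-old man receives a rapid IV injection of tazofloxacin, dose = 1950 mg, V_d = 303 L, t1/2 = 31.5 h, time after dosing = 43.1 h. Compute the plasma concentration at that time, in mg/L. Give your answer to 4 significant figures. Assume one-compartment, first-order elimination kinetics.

2.493 mg/L

C₀ = Dose / Vd = 1950 / 303 = 6.436 mg/L
k = ln2 / t½ = 0.693147 / 31.5 = 0.02200 h⁻¹
C = C₀ · e^(−k·t) = 6.436 × e^(−0.02200 × 43.1)
  = 6.436 × 0.3874 = 2.493 mg/L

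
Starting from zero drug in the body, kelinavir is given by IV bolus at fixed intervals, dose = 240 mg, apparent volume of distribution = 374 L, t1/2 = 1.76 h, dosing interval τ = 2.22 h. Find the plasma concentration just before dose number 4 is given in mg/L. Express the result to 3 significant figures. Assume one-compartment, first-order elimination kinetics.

C₀ per dose = Dose / Vd = 240 / 374 = 0.6417 mg/L
k = ln2 / t½ = 0.693147 / 1.76 = 0.3938 h⁻¹
Fraction remaining after one interval: r = e^(−kτ) = e^(−0.3938 × 2.22) = 0.4172
Before dose 4, 3 doses have been given (aged 1τ, 2τ, 3τ).
C_trough = C₀ × (r + r² + … + r^3) = C₀ × r(1−r^3)/(1−r)
        = 0.6417 × 0.4172 × (1 − 0.07262) / (1 − 0.4172) = 0.4260 mg/L

0.426 mg/L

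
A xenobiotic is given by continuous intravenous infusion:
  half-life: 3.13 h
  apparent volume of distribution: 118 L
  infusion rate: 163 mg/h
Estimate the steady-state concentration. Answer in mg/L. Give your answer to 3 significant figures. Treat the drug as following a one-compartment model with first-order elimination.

k = ln2 / t½ = 0.693147 / 3.13 = 0.2215 h⁻¹
CL = k × Vd = 0.2215 × 118 = 26.14 L/h
At steady state Css = R₀ / CL = 163 / 26.14 = 6.236 mg/L

6.24 mg/L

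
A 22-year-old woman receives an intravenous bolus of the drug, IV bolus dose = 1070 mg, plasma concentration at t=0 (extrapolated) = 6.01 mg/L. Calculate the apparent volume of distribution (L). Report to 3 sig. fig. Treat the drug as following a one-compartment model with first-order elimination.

Vd = Dose / C₀ = 1070 / 6.01 = 178.0 L

178 L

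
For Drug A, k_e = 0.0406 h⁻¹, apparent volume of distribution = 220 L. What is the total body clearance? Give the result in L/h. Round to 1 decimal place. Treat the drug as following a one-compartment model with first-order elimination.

8.9 L/h

CL = k × Vd = 0.0406 × 220 = 8.932 L/h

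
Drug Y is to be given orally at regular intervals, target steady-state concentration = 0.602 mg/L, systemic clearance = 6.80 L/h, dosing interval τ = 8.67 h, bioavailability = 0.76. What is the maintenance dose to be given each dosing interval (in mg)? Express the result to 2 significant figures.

47 mg

At steady state, F × (Dose/τ) = Css × CL.
Dose = Css × CL × τ / F = 0.602 × 6.800 × 8.67 / 0.76 = 46.70 mg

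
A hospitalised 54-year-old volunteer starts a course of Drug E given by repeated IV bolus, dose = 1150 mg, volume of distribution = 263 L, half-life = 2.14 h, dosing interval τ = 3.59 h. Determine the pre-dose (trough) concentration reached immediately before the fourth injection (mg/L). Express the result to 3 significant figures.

1.93 mg/L

C₀ per dose = Dose / Vd = 1150 / 263 = 4.373 mg/L
k = ln2 / t½ = 0.693147 / 2.14 = 0.3239 h⁻¹
Fraction remaining after one interval: r = e^(−kτ) = e^(−0.3239 × 3.59) = 0.3126
Before dose 4, 3 doses have been given (aged 1τ, 2τ, 3τ).
C_trough = C₀ × (r + r² + … + r^3) = C₀ × r(1−r^3)/(1−r)
        = 4.373 × 0.3126 × (1 − 0.03055) / (1 − 0.3126) = 1.928 mg/L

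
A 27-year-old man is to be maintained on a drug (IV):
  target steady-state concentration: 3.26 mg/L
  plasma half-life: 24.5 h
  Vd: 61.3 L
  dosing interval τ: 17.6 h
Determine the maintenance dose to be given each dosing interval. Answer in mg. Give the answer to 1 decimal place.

99.5 mg

k = ln2 / t½ = 0.693147 / 24.5 = 0.02829 h⁻¹
CL = k × Vd = 0.02829 × 61.3 = 1.734 L/h
At steady state, Dose/τ = Css × CL.
Dose = Css × CL × τ = 3.26 × 1.734 × 17.6 = 99.49 mg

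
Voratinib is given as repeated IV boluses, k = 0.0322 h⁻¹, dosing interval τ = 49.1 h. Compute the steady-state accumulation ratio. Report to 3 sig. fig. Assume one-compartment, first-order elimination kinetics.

1.26

e^(−kτ) = e^(−0.03220 × 49.1) = 0.2058
Accumulation ratio R = 1 / (1 − e^(−kτ)) = 1 / (1 − 0.2058) = 1.259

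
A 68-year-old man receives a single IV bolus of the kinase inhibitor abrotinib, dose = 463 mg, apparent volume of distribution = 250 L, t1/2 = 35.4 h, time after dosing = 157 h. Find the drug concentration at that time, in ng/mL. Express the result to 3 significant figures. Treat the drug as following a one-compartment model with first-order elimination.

85.6 ng/mL

C₀ = Dose / Vd = 463.0 / 250 = 1.852 mg/L
k = ln2 / t½ = 0.693147 / 35.4 = 0.01958 h⁻¹
C = C₀ · e^(−k·t) = 1.852 × e^(−0.01958 × 157)
  = 1.852 × 0.04623 = 0.08562 mg/L
Convert: 0.08562 mg/L × 1000 = 85.62 ng/mL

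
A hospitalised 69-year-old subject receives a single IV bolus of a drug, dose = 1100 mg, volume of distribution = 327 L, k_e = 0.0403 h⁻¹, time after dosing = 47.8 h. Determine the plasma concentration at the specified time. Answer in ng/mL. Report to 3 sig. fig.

490 ng/mL

C₀ = Dose / Vd = 1100 / 327 = 3.364 mg/L
C = C₀ · e^(−k·t) = 3.364 × e^(−0.04030 × 47.8)
  = 3.364 × 0.1457 = 0.4901 mg/L
Convert: 0.4901 mg/L × 1000 = 490.1 ng/mL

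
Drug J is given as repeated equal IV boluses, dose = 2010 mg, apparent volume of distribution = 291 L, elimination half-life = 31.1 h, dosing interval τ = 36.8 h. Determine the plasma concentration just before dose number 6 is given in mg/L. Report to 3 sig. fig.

C₀ per dose = Dose / Vd = 2010 / 291 = 6.907 mg/L
k = ln2 / t½ = 0.693147 / 31.1 = 0.02229 h⁻¹
Fraction remaining after one interval: r = e^(−kτ) = e^(−0.02229 × 36.8) = 0.4403
Before dose 6, 5 doses have been given (aged 1τ, 2τ, 3τ, 4τ, 5τ).
C_trough = C₀ × (r + r² + … + r^5) = C₀ × r(1−r^5)/(1−r)
        = 6.907 × 0.4403 × (1 − 0.01655) / (1 − 0.4403) = 5.344 mg/L

5.34 mg/L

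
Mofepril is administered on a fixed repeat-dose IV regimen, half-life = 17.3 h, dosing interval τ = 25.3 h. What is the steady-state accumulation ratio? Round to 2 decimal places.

1.57

k = ln2 / t½ = 0.693147 / 17.3 = 0.04007 h⁻¹
e^(−kτ) = e^(−0.04007 × 25.3) = 0.3628
Accumulation ratio R = 1 / (1 − e^(−kτ)) = 1 / (1 − 0.3628) = 1.569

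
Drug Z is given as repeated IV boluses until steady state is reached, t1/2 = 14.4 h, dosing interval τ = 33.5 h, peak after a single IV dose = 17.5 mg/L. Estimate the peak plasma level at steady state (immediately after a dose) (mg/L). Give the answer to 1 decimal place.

21.9 mg/L

k = ln2 / t½ = 0.693147 / 14.4 = 0.04814 h⁻¹
e^(−kτ) = e^(−0.04814 × 33.5) = 0.1994
Accumulation ratio R = 1 / (1 − e^(−kτ)) = 1 / (1 − 0.1994) = 1.249
Steady-state peak = C₀ × R = 17.5 × 1.249 = 21.86 mg/L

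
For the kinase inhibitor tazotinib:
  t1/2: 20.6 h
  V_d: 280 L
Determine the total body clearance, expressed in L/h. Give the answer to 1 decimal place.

9.4 L/h

k = ln2 / t½ = 0.693147 / 20.6 = 0.03365 h⁻¹
CL = k × Vd = 0.03365 × 280 = 9.422 L/h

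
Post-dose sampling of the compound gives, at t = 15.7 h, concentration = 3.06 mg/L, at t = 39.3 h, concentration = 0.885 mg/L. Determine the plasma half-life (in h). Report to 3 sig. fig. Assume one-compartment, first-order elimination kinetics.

13.2 h

k = ln(C₁/C₂) / (t₂ − t₁) = ln(3.06/0.885) / (39.3 − 15.7)
  = 1.241 / 23.60 = 0.05258 h⁻¹
t½ = ln2 / k = 0.693147 / 0.05258 = 13.18 h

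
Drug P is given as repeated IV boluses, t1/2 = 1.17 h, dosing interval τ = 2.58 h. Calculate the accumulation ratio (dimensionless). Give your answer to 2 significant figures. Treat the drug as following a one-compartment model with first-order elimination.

1.3

k = ln2 / t½ = 0.693147 / 1.17 = 0.5924 h⁻¹
e^(−kτ) = e^(−0.5924 × 2.58) = 0.2169
Accumulation ratio R = 1 / (1 − e^(−kτ)) = 1 / (1 − 0.2169) = 1.277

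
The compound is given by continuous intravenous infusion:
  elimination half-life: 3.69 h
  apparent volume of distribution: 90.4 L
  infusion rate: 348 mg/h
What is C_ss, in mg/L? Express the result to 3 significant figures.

k = ln2 / t½ = 0.693147 / 3.69 = 0.1878 h⁻¹
CL = k × Vd = 0.1878 × 90.4 = 16.98 L/h
At steady state Css = R₀ / CL = 348 / 16.98 = 20.49 mg/L

20.5 mg/L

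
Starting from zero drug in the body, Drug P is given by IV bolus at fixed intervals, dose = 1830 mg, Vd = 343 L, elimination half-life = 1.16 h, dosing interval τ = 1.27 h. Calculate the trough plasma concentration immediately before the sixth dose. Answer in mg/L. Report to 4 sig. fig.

4.591 mg/L

C₀ per dose = Dose / Vd = 1830 / 343 = 5.335 mg/L
k = ln2 / t½ = 0.693147 / 1.16 = 0.5975 h⁻¹
Fraction remaining after one interval: r = e^(−kτ) = e^(−0.5975 × 1.27) = 0.4682
Before dose 6, 5 doses have been given (aged 1τ, 2τ, 3τ, 4τ, 5τ).
C_trough = C₀ × (r + r² + … + r^5) = C₀ × r(1−r^5)/(1−r)
        = 5.335 × 0.4682 × (1 − 0.02250) / (1 − 0.4682) = 4.591 mg/L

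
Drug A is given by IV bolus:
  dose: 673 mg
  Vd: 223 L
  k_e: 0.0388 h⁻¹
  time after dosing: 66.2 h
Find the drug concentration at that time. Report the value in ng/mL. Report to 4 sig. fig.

C₀ = Dose / Vd = 673.0 / 223 = 3.018 mg/L
C = C₀ · e^(−k·t) = 3.018 × e^(−0.03880 × 66.2)
  = 3.018 × 0.07665 = 0.2313 mg/L
Convert: 0.2313 mg/L × 1000 = 231.3 ng/mL

231.3 ng/mL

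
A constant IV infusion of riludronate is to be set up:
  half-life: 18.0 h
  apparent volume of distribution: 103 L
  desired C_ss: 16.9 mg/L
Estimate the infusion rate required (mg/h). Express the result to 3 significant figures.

67.0 mg/h

k = ln2 / t½ = 0.693147 / 18.0 = 0.03851 h⁻¹
CL = k × Vd = 0.03851 × 103 = 3.967 L/h
At steady state, infusion rate R₀ = Css × CL = 16.9 × 3.967 = 67.04 mg/h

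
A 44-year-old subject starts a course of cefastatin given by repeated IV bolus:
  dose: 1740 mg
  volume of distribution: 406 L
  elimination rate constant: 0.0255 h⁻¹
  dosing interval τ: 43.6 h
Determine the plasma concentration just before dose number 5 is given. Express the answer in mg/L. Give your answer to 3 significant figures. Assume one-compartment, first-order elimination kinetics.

2.08 mg/L

C₀ per dose = Dose / Vd = 1740 / 406 = 4.286 mg/L
Fraction remaining after one interval: r = e^(−kτ) = e^(−0.02550 × 43.6) = 0.3290
Before dose 5, 4 doses have been given (aged 1τ, 2τ, 3τ, 4τ).
C_trough = C₀ × (r + r² + … + r^4) = C₀ × r(1−r^4)/(1−r)
        = 4.286 × 0.3290 × (1 − 0.01172) / (1 − 0.3290) = 2.077 mg/L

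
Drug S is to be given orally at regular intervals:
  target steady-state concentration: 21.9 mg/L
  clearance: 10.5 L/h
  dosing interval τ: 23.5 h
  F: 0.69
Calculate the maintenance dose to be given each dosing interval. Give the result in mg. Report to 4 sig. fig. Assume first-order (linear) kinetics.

At steady state, F × (Dose/τ) = Css × CL.
Dose = Css × CL × τ / F = 21.9 × 10.50 × 23.5 / 0.69 = 7832 mg

7832 mg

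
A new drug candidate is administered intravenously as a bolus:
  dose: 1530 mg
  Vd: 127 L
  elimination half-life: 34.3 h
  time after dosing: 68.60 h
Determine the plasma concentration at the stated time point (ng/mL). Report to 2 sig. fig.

3000 ng/mL

C₀ = Dose / Vd = 1530 / 127 = 12.05 mg/L
k = ln2 / t½ = 0.693147 / 34.3 = 0.02021 h⁻¹
t / t½ = 68.60 / 34.3 = 2 half-lives
C = C₀ × (1/2)^2 = 12.05 × 0.2500 = 3.013 mg/L
Convert: 3.013 mg/L × 1000 = 3013 ng/mL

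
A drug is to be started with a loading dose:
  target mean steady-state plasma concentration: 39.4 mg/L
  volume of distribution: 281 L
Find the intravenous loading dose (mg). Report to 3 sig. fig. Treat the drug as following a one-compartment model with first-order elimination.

11100 mg

LD = Css × Vd = 39.4 × 281 = 11070 mg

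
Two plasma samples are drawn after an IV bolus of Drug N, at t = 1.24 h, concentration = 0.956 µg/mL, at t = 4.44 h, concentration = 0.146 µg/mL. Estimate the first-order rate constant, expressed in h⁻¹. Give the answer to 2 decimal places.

0.59 h⁻¹

k = ln(C₁/C₂) / (t₂ − t₁) = ln(0.956/0.146) / (4.44 − 1.24)
  = 1.879 / 3.200 = 0.5872 h⁻¹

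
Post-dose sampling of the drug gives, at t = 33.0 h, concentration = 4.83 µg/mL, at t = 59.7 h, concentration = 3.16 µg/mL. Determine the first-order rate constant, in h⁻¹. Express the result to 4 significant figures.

k = ln(C₁/C₂) / (t₂ − t₁) = ln(4.83/3.16) / (59.7 − 33.0)
  = 0.4243 / 26.70 = 0.01589 h⁻¹

0.01589 h⁻¹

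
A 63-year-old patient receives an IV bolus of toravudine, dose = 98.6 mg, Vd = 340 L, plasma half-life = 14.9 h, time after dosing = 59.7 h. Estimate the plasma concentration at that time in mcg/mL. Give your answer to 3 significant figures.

0.0180 mcg/mL

C₀ = Dose / Vd = 98.60 / 340 = 0.2900 mg/L
k = ln2 / t½ = 0.693147 / 14.9 = 0.04652 h⁻¹
C = C₀ · e^(−k·t) = 0.2900 × e^(−0.04652 × 59.7)
  = 0.2900 × 0.06221 = 0.01804 mg/L
(0.01804 mg/L = 0.01804 mcg/mL)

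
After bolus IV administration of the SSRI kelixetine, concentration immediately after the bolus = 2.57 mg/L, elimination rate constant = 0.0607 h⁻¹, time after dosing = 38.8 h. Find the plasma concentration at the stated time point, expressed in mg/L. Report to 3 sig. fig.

0.244 mg/L

C = C₀ · e^(−k·t) = 2.570 × e^(−0.06070 × 38.8)
  = 2.570 × 0.09488 = 0.2438 mg/L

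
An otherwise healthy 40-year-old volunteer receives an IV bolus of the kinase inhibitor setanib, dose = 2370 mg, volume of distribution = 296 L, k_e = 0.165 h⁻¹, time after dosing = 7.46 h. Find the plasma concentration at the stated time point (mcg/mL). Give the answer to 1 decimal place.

2.3 mcg/mL

C₀ = Dose / Vd = 2370 / 296 = 8.007 mg/L
C = C₀ · e^(−k·t) = 8.007 × e^(−0.1650 × 7.46)
  = 8.007 × 0.2920 = 2.338 mg/L
(2.338 mg/L = 2.338 mcg/mL)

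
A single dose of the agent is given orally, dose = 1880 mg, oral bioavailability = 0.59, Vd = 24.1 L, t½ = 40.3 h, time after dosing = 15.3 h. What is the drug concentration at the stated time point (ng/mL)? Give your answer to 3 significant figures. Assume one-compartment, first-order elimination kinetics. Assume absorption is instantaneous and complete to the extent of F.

Amount reaching circulation = F × Dose = 0.59 × 1880 = 1109 mg
C₀ = F·Dose / Vd = 1109 / 24.1 = 46.02 mg/L
k = ln2 / t½ = 0.693147 / 40.3 = 0.01720 h⁻¹
C = C₀ · e^(−k·t) = 46.02 × e^(−0.01720 × 15.3)
  = 46.02 × 0.7686 = 35.37 mg/L
Convert: 35.37 mg/L × 1000 = 35370 ng/mL

35400 ng/mL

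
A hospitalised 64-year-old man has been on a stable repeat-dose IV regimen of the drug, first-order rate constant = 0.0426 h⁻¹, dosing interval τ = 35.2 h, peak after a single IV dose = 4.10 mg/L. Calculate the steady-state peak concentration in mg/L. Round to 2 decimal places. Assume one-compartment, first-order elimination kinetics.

5.28 mg/L

e^(−kτ) = e^(−0.04260 × 35.2) = 0.2232
Accumulation ratio R = 1 / (1 − e^(−kτ)) = 1 / (1 − 0.2232) = 1.287
Steady-state peak = C₀ × R = 4.10 × 1.287 = 5.277 mg/L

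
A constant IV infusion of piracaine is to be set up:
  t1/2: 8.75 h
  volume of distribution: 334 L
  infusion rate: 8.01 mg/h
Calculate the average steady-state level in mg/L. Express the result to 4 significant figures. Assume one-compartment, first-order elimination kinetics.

k = ln2 / t½ = 0.693147 / 8.75 = 0.07922 h⁻¹
CL = k × Vd = 0.07922 × 334 = 26.46 L/h
At steady state Css = R₀ / CL = 8.01 / 26.46 = 0.3027 mg/L

0.3027 mg/L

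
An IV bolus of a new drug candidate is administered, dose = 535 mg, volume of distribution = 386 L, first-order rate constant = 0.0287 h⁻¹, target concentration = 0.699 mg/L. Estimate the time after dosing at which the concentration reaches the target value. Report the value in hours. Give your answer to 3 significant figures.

C₀ = Dose / Vd = 535.0 / 386 = 1.386 mg/L
t = ln(C₀ / C) / k = ln(1.386 / 0.699) / 0.02870
  = ln(1.983) / 0.02870 = 0.6846 / 0.02870 = 23.85 h

23.9 h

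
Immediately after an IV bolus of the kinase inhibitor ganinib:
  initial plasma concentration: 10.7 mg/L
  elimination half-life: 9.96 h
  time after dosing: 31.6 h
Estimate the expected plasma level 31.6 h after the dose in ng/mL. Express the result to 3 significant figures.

1190 ng/mL

k = ln2 / t½ = 0.693147 / 9.96 = 0.06959 h⁻¹
C = C₀ · e^(−k·t) = 10.70 × e^(−0.06959 × 31.6)
  = 10.70 × 0.1109 = 1.187 mg/L
Convert: 1.187 mg/L × 1000 = 1187 ng/mL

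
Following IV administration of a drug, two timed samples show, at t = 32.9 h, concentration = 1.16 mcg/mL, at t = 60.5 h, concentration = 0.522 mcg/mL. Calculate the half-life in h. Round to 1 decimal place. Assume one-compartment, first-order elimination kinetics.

k = ln(C₁/C₂) / (t₂ − t₁) = ln(1.16/0.522) / (60.5 − 32.9)
  = 0.7985 / 27.60 = 0.02893 h⁻¹
t½ = ln2 / k = 0.693147 / 0.02893 = 23.96 h

24.0 h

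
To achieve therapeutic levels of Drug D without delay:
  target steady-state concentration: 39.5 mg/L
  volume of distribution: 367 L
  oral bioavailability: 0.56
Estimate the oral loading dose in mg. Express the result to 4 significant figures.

LD = Css × Vd / F = 39.5 × 367 / 0.56 = 25890 mg

25890 mg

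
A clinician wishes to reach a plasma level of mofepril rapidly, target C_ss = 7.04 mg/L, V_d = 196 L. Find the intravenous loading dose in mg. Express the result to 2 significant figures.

LD = Css × Vd = 7.04 × 196 = 1380 mg

1400 mg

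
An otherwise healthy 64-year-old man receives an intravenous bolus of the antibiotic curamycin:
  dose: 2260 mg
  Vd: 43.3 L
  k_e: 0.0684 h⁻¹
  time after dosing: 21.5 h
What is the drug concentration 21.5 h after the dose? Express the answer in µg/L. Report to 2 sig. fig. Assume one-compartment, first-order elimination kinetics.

12000 µg/L

C₀ = Dose / Vd = 2260 / 43.3 = 52.19 mg/L
C = C₀ · e^(−k·t) = 52.19 × e^(−0.06840 × 21.5)
  = 52.19 × 0.2298 = 11.99 mg/L
Convert: 11.99 mg/L × 1000 = 11990 µg/L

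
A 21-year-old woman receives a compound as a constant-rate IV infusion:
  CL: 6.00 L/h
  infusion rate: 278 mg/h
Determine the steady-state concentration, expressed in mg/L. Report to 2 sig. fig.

46 mg/L

At steady state Css = R₀ / CL = 278 / 6.000 = 46.33 mg/L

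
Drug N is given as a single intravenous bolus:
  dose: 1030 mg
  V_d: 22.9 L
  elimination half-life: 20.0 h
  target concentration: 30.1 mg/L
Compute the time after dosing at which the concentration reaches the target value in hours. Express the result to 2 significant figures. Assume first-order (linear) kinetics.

12 h

C₀ = Dose / Vd = 1030 / 22.9 = 44.98 mg/L
k = ln2 / t½ = 0.693147 / 20.0 = 0.03466 h⁻¹
t = ln(C₀ / C) / k = ln(44.98 / 30.1) / 0.03466
  = ln(1.494) / 0.03466 = 0.4015 / 0.03466 = 11.58 h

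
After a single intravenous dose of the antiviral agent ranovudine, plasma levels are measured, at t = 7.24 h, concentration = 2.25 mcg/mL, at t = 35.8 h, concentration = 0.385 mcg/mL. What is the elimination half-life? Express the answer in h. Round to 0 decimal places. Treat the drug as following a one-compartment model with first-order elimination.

k = ln(C₁/C₂) / (t₂ − t₁) = ln(2.25/0.385) / (35.8 − 7.24)
  = 1.765 / 28.56 = 0.06180 h⁻¹
t½ = ln2 / k = 0.693147 / 0.06180 = 11.22 h

11 h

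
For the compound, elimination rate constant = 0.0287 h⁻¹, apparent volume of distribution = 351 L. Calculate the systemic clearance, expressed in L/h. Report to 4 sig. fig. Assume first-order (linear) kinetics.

10.07 L/h

CL = k × Vd = 0.0287 × 351 = 10.07 L/h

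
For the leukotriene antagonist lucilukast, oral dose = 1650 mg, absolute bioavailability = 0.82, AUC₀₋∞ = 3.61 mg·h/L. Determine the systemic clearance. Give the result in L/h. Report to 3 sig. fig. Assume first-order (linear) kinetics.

375 L/h

CL = F·Dose / AUC = 0.82 × 1650 / 3.61 = 374.8 L/h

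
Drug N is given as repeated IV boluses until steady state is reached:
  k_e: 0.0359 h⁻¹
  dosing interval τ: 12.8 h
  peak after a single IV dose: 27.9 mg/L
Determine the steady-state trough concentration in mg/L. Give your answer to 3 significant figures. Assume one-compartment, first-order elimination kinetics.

e^(−kτ) = e^(−0.03590 × 12.8) = 0.6316
Accumulation ratio R = 1 / (1 − e^(−kτ)) = 1 / (1 − 0.6316) = 2.714
Steady-state trough = C₀ × R × e^(−kτ) = 27.9 × 2.714 × 0.6316 = 47.83 mg/L

47.8 mg/L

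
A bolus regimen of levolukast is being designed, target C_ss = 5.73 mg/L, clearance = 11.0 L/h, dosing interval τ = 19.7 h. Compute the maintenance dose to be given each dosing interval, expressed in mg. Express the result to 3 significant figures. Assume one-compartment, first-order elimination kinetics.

At steady state, Dose/τ = Css × CL.
Dose = Css × CL × τ = 5.73 × 11.00 × 19.7 = 1242 mg

1240 mg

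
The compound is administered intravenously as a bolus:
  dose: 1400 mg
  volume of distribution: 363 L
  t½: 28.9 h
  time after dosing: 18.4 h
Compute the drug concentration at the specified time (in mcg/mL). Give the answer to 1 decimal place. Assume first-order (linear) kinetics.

2.5 mcg/mL

C₀ = Dose / Vd = 1400 / 363 = 3.857 mg/L
k = ln2 / t½ = 0.693147 / 28.9 = 0.02398 h⁻¹
C = C₀ · e^(−k·t) = 3.857 × e^(−0.02398 × 18.4)
  = 3.857 × 0.6432 = 2.481 mg/L
(2.481 mg/L = 2.481 mcg/mL)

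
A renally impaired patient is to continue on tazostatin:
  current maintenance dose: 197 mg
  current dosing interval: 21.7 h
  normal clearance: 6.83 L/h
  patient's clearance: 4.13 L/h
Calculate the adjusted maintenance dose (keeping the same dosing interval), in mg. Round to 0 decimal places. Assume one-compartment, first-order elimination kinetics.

119 mg

To keep the same average steady-state level, dosing rate must scale with clearance.
CL ratio = 4.13 / 6.83 = 0.6047
New dose (same interval) = 197 × 0.6047 = 119.1 mg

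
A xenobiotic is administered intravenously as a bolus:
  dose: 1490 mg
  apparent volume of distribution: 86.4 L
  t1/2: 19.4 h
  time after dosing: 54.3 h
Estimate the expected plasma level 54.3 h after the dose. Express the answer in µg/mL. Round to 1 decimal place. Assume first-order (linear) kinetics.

C₀ = Dose / Vd = 1490 / 86.4 = 17.25 mg/L
k = ln2 / t½ = 0.693147 / 19.4 = 0.03573 h⁻¹
C = C₀ · e^(−k·t) = 17.25 × e^(−0.03573 × 54.3)
  = 17.25 × 0.1437 = 2.479 mg/L
(2.479 mg/L = 2.479 µg/mL)

2.5 µg/mL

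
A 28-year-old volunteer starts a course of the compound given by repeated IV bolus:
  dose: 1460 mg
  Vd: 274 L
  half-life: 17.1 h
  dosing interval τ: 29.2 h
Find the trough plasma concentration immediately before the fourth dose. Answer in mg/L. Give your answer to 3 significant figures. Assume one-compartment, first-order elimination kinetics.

C₀ per dose = Dose / Vd = 1460 / 274 = 5.328 mg/L
k = ln2 / t½ = 0.693147 / 17.1 = 0.04053 h⁻¹
Fraction remaining after one interval: r = e^(−kτ) = e^(−0.04053 × 29.2) = 0.3062
Before dose 4, 3 doses have been given (aged 1τ, 2τ, 3τ).
C_trough = C₀ × (r + r² + … + r^3) = C₀ × r(1−r^3)/(1−r)
        = 5.328 × 0.3062 × (1 − 0.02871) / (1 − 0.3062) = 2.284 mg/L

2.28 mg/L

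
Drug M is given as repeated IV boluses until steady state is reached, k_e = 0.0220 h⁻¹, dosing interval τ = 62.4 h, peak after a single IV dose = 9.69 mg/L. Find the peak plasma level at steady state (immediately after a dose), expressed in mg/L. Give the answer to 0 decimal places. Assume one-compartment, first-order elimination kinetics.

e^(−kτ) = e^(−0.02200 × 62.4) = 0.2534
Accumulation ratio R = 1 / (1 − e^(−kτ)) = 1 / (1 − 0.2534) = 1.339
Steady-state peak = C₀ × R = 9.69 × 1.339 = 12.97 mg/L

13 mg/L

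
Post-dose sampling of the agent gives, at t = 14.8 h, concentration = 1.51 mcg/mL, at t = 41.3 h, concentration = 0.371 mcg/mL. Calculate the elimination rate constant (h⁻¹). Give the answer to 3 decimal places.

k = ln(C₁/C₂) / (t₂ − t₁) = ln(1.51/0.371) / (41.3 − 14.8)
  = 1.404 / 26.50 = 0.05298 h⁻¹

0.053 h⁻¹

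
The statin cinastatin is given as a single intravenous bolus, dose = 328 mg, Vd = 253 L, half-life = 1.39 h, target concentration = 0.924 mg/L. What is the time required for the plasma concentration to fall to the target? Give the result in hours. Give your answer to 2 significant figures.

0.68 h

C₀ = Dose / Vd = 328.0 / 253 = 1.296 mg/L
k = ln2 / t½ = 0.693147 / 1.39 = 0.4987 h⁻¹
t = ln(C₀ / C) / k = ln(1.296 / 0.924) / 0.4987
  = ln(1.403) / 0.4987 = 0.3386 / 0.4987 = 0.6790 h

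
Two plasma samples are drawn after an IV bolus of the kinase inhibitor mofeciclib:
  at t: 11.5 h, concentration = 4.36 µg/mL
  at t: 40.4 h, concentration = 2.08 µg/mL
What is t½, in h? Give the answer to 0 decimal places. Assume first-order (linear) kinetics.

k = ln(C₁/C₂) / (t₂ − t₁) = ln(4.36/2.08) / (40.4 − 11.5)
  = 0.7401 / 28.90 = 0.02561 h⁻¹
t½ = ln2 / k = 0.693147 / 0.02561 = 27.07 h

27 h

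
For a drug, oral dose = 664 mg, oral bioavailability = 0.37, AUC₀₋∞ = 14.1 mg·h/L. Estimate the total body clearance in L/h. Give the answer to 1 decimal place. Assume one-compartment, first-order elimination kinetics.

CL = F·Dose / AUC = 0.37 × 664 / 14.1 = 17.42 L/h

17.4 L/h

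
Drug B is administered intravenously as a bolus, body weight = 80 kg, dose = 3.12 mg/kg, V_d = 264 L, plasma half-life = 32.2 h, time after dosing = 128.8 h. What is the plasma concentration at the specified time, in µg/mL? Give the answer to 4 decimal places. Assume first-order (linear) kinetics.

0.0591 µg/mL

Total dose = 3.12 × 80 = 249.6 mg
C₀ = Dose / Vd = 249.6 / 264 = 0.9455 mg/L
k = ln2 / t½ = 0.693147 / 32.2 = 0.02153 h⁻¹
t / t½ = 128.8 / 32.2 = 4 half-lives
C = C₀ × (1/2)^4 = 0.9455 × 0.06250 = 0.05909 mg/L
(0.05909 mg/L = 0.05909 µg/mL)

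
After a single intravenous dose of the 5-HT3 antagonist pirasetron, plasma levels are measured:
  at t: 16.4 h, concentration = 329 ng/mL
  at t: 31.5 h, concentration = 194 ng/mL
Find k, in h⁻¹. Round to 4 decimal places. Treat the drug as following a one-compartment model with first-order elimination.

0.0350 h⁻¹

k = ln(C₁/C₂) / (t₂ − t₁) = ln(329/194) / (31.5 − 16.4)
  = 0.5282 / 15.10 = 0.03498 h⁻¹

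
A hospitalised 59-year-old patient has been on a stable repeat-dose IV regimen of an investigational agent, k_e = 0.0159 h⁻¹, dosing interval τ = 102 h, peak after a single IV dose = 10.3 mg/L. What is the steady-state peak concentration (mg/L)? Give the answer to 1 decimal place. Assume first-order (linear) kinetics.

e^(−kτ) = e^(−0.01590 × 102) = 0.1975
Accumulation ratio R = 1 / (1 − e^(−kτ)) = 1 / (1 − 0.1975) = 1.246
Steady-state peak = C₀ × R = 10.3 × 1.246 = 12.83 mg/L

12.8 mg/L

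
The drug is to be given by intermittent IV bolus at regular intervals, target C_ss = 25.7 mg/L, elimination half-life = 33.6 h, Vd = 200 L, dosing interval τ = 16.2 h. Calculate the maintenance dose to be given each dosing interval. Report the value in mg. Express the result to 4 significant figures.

k = ln2 / t½ = 0.693147 / 33.6 = 0.02063 h⁻¹
CL = k × Vd = 0.02063 × 200 = 4.126 L/h
At steady state, Dose/τ = Css × CL.
Dose = Css × CL × τ = 25.7 × 4.126 × 16.2 = 1718 mg

1718 mg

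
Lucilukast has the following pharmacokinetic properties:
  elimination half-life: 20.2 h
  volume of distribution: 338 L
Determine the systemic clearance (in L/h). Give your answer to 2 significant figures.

k = ln2 / t½ = 0.693147 / 20.2 = 0.03431 h⁻¹
CL = k × Vd = 0.03431 × 338 = 11.60 L/h

12 L/h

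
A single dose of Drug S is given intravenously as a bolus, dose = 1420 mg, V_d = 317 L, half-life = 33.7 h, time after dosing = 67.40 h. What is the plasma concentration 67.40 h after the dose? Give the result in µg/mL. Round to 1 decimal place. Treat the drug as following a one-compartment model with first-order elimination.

1.1 µg/mL

C₀ = Dose / Vd = 1420 / 317 = 4.479 mg/L
k = ln2 / t½ = 0.693147 / 33.7 = 0.02057 h⁻¹
t / t½ = 67.40 / 33.7 = 2 half-lives
C = C₀ × (1/2)^2 = 4.479 × 0.2500 = 1.120 mg/L
(1.120 mg/L = 1.120 µg/mL)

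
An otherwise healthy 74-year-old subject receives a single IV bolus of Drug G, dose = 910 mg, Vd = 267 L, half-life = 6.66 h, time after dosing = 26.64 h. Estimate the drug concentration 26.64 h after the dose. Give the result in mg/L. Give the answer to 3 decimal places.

0.213 mg/L

C₀ = Dose / Vd = 910.0 / 267 = 3.408 mg/L
k = ln2 / t½ = 0.693147 / 6.66 = 0.1041 h⁻¹
t / t½ = 26.64 / 6.66 = 4 half-lives
C = C₀ × (1/2)^4 = 3.408 × 0.06250 = 0.2130 mg/L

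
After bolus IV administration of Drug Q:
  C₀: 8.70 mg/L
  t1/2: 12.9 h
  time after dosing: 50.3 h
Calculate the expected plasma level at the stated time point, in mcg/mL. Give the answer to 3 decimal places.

k = ln2 / t½ = 0.693147 / 12.9 = 0.05373 h⁻¹
C = C₀ · e^(−k·t) = 8.700 × e^(−0.05373 × 50.3)
  = 8.700 × 0.06703 = 0.5832 mg/L
(0.5832 mg/L = 0.5832 mcg/mL)

0.583 mcg/mL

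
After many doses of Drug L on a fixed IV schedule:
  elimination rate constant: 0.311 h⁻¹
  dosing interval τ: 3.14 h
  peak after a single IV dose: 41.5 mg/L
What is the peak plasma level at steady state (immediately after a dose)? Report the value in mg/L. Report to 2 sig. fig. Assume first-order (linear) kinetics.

67 mg/L

e^(−kτ) = e^(−0.3110 × 3.14) = 0.3766
Accumulation ratio R = 1 / (1 − e^(−kτ)) = 1 / (1 − 0.3766) = 1.604
Steady-state peak = C₀ × R = 41.5 × 1.604 = 66.57 mg/L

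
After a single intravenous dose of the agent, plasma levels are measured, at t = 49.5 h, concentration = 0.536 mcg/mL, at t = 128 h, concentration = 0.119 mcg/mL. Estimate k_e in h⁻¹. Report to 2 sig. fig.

k = ln(C₁/C₂) / (t₂ − t₁) = ln(0.536/0.119) / (128 − 49.5)
  = 1.505 / 78.50 = 0.01917 h⁻¹

0.019 h⁻¹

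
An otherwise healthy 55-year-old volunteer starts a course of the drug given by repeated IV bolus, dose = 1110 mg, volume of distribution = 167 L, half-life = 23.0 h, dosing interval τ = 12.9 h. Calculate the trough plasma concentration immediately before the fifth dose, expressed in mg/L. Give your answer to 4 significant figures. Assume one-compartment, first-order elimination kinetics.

C₀ per dose = Dose / Vd = 1110 / 167 = 6.647 mg/L
k = ln2 / t½ = 0.693147 / 23.0 = 0.03014 h⁻¹
Fraction remaining after one interval: r = e^(−kτ) = e^(−0.03014 × 12.9) = 0.6779
Before dose 5, 4 doses have been given (aged 1τ, 2τ, 3τ, 4τ).
C_trough = C₀ × (r + r² + … + r^4) = C₀ × r(1−r^4)/(1−r)
        = 6.647 × 0.6779 × (1 − 0.2112) / (1 − 0.6779) = 11.03 mg/L

11.03 mg/L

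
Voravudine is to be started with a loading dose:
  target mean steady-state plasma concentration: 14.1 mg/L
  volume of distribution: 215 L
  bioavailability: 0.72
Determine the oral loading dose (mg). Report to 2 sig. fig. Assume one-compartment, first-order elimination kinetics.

4200 mg

LD = Css × Vd / F = 14.1 × 215 / 0.72 = 4210 mg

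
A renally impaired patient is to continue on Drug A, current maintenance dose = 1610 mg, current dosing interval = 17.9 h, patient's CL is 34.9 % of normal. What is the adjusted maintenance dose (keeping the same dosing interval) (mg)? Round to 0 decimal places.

To keep the same average steady-state level, dosing rate must scale with clearance.
CL ratio = 34.9 / 100 = 0.3490
New dose (same interval) = 1610 × 0.3490 = 561.9 mg

562 mg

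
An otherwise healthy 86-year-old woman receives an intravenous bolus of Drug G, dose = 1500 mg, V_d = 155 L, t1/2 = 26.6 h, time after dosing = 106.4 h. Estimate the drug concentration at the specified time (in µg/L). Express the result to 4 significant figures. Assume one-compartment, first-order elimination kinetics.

604.8 µg/L

C₀ = Dose / Vd = 1500 / 155 = 9.677 mg/L
k = ln2 / t½ = 0.693147 / 26.6 = 0.02606 h⁻¹
t / t½ = 106.4 / 26.6 = 4 half-lives
C = C₀ × (1/2)^4 = 9.677 × 0.06250 = 0.6048 mg/L
Convert: 0.6048 mg/L × 1000 = 604.8 µg/L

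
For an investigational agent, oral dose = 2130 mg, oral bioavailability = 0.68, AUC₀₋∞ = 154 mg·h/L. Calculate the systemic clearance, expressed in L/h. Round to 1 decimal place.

9.4 L/h

CL = F·Dose / AUC = 0.68 × 2130 / 154 = 9.405 L/h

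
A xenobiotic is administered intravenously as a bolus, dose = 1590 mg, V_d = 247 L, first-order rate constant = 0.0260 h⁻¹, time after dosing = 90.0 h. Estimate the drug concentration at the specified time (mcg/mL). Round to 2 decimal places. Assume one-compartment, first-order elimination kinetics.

C₀ = Dose / Vd = 1590 / 247 = 6.437 mg/L
C = C₀ · e^(−k·t) = 6.437 × e^(−0.02600 × 90.0)
  = 6.437 × 0.09633 = 0.6201 mg/L
(0.6201 mg/L = 0.6201 mcg/mL)

0.62 mcg/mL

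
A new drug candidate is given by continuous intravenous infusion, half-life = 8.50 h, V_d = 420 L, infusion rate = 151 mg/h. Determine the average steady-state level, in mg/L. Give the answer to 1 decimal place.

k = ln2 / t½ = 0.693147 / 8.50 = 0.08155 h⁻¹
CL = k × Vd = 0.08155 × 420 = 34.25 L/h
At steady state Css = R₀ / CL = 151 / 34.25 = 4.409 mg/L

4.4 mg/L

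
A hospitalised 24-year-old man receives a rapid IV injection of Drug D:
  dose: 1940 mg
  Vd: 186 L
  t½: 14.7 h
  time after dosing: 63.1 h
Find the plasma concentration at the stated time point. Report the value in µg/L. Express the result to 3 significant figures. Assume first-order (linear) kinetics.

C₀ = Dose / Vd = 1940 / 186 = 10.43 mg/L
k = ln2 / t½ = 0.693147 / 14.7 = 0.04715 h⁻¹
C = C₀ · e^(−k·t) = 10.43 × e^(−0.04715 × 63.1)
  = 10.43 × 0.05104 = 0.5323 mg/L
Convert: 0.5323 mg/L × 1000 = 532.3 µg/L

532 µg/L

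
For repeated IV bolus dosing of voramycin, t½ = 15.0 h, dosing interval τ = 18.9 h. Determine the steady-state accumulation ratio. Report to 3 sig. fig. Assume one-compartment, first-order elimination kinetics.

k = ln2 / t½ = 0.693147 / 15.0 = 0.04621 h⁻¹
e^(−kτ) = e^(−0.04621 × 18.9) = 0.4175
Accumulation ratio R = 1 / (1 − e^(−kτ)) = 1 / (1 − 0.4175) = 1.717

1.72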